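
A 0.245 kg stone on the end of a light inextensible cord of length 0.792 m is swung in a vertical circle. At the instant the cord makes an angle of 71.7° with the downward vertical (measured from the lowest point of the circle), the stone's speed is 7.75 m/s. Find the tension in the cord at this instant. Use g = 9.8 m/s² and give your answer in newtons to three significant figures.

Take the radial direction toward the centre of the circle as positive. The component of the weight along the string toward the centre is −mg cos φ (φ measured from the bottom), so Newton's second law along the string gives T − mg cos φ = m v²/r.
cos 71.7° = 0.3140, so T = m(v²/r + g cos φ) = 0.245 × ((7.75)²/0.792 + 9.8 × 0.3140) = 0.245 × (75.84 + (3.077)) = 0.245 × 78.91 = 19.33 N.

19.3 N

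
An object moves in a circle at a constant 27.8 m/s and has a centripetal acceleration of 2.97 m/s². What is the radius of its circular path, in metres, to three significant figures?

260 m

a_c = v²/r ⇒ r = v²/a_c = (27.8)²/2.97 = 772.8/2.97 = 260.2 m.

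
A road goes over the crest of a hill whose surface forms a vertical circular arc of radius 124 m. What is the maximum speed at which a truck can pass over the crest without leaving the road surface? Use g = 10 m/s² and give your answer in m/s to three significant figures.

35.2 m/s

At the crest the centre of the circle is below the truck, so the net downward (centripetal) force is mg − N = mv²/r.
The truck leaves the road when N → 0, giving v_max = √(g r) = √(10.0 × 124) = 35.21 m/s.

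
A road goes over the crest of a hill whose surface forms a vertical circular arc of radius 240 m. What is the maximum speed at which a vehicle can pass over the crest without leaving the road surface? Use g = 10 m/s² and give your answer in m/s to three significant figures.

At the crest the centre of the circle is below the vehicle, so the net downward (centripetal) force is mg − N = mv²/r.
The vehicle leaves the road when N → 0, giving v_max = √(g r) = √(10.0 × 240) = 48.99 m/s.

49.0 m/s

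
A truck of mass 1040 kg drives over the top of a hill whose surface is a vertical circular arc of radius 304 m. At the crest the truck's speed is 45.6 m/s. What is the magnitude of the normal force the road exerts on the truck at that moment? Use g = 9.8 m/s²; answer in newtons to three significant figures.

At the crest the centripetal acceleration points downward (toward the centre of the arc), so mg − N = mv²/r.
N = m(g − v²/r) = 1040 × (9.8 − (45.6)²/304) = 1040 × (9.8 − 6.840) = 1040 × 2.960 = 3078 N.

3080 N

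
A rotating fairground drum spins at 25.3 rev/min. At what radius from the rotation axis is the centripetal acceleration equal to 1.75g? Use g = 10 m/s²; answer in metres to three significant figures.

ω = 25.3 rev/min × 2π/60 = 2.649 rad/s.
a_c = ω²r = 1.75g ⇒ r = 1.75 × 10.0 / (2.649)² = 17.50/7.019 = 2.493 m.

2.49 m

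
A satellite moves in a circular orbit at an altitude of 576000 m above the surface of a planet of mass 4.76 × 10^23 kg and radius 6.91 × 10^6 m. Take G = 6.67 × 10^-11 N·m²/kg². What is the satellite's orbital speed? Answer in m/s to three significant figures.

2060 m/s

Orbital radius r = R + h = 6.91 × 10^6 + 576000 = 7.486 × 10^6 m.
Gravity supplies the centripetal force: G M m / r² = m v² / r, so v = √(GM/r).
v = √(6.67 × 10^-11 × 4.76 × 10^23 / 7.486 × 10^6) = √(4.241 × 10^6) = 2059 m/s.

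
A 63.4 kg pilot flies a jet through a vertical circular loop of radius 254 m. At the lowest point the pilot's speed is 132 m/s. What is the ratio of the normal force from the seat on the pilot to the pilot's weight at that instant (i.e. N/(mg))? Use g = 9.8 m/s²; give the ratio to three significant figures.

At the bottom, N − mg = mv²/r, so N = m(v²/r + g) and N/(mg) = v²/(rg) + 1 = (132)²/(254 × 9.8) + 1 = 7.000 + 1 = 8.000.

8.00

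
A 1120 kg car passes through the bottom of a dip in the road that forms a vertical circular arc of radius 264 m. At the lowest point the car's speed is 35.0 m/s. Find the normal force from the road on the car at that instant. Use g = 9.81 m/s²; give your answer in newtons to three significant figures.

16200 N

At the lowest point, N points up (toward the centre) and the weight mg points down (away from the centre), so the net inward force is N − mg = mv²/r.
N = m(v²/r + g) = 1120 × ((35.0)²/264 + 9.81) = 1120 × (4.640 + 9.81) = 1120 × 14.45 = 16180 N.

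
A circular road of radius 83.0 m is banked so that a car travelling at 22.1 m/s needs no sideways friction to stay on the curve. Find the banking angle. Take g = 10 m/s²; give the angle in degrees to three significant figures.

For a frictionless banked turn: horizontally N sinθ = mv²/r and vertically N cosθ = mg.
Dividing: tanθ = v²/(r g) = (22.1)²/(83.0 × 10.0) = 488.4/830.0 = 0.5884.
θ = arctan(0.5884) = 30.47°.

30.5°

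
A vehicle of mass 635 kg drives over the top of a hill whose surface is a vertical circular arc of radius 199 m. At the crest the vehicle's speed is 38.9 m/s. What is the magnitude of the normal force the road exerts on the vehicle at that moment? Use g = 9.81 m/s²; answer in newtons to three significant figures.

1400 N

At the crest the centripetal acceleration points downward (toward the centre of the arc), so mg − N = mv²/r.
N = m(g − v²/r) = 635 × (9.81 − (38.9)²/199) = 635 × (9.81 − 7.604) = 635 × 2.206 = 1401 N.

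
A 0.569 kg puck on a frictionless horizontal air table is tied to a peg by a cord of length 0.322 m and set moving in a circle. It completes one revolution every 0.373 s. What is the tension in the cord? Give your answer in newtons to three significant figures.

52.0 N

v = 2πr/T = 2π × 0.322/0.373 = 5.424 m/s.
The tension is the only horizontal force, so it supplies the full centripetal force: T = m v²/r = 0.569 × (5.424)²/0.322 = 0.569 × 29.42/0.322 = 51.99 N.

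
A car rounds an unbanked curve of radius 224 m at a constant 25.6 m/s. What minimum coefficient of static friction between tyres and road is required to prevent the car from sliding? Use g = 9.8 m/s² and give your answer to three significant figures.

0.299

Friction provides the centripetal force: μ_s m g = m v²/r, so μ_s = v²/(g r) = (25.60)²/(9.8 × 224) = 655.4/2195 = 0.2985.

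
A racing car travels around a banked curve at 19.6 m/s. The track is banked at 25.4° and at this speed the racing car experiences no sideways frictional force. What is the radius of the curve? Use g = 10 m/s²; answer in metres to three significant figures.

Frictionless banking: tanθ = v²/(rg), so r = v²/(g tanθ).
r = (19.6)²/(10.0 × tan 25.4°) = 384.2/(10.0 × 0.4748) = 384.2/4.748 = 80.90 m.

80.9 m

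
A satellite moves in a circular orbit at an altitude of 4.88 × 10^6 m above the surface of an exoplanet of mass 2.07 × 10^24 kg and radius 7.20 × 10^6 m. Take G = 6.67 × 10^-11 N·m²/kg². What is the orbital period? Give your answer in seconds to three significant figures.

r = R + h = 7.20 × 10^6 + 4.88 × 10^6 = 1.208 × 10^7 m. Gravity provides the centripetal force: G M m / r² = m v² / r ⇒ v = √(GM/r) = 3381 m/s.
T = 2πr/v = 2π × 1.208 × 10^7 / 3381 = 22450 s.

22500 s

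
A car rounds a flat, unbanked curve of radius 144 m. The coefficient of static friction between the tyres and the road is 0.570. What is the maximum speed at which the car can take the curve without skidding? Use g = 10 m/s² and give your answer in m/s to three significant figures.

28.6 m/s

Friction provides the centripetal force on a flat curve. At maximum speed it is at its limiting value: μ_s m g = m v²/r.
Mass cancels: v_max = √(μ_s g r) = √(0.570 × 10.0 × 144) = √820.8 = 28.65 m/s.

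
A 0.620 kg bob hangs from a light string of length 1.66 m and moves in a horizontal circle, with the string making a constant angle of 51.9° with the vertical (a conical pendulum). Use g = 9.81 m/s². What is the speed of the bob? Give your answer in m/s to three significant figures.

4.04 m/s

The radius of the circle is r = L sinθ = 1.66 × sin 51.9° = 1.306 m.
Horizontally T sinθ = mv²/r and vertically T cosθ = mg, so tanθ = v²/(rg).
v = √(r g tanθ) = √(1.306 × 9.81 × 1.275) = √16.34 = 4.043 m/s.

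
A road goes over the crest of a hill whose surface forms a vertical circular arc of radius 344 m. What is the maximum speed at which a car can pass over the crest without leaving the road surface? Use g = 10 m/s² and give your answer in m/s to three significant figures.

58.7 m/s

At the crest the centre of the circle is below the car, so the net downward (centripetal) force is mg − N = mv²/r.
The car leaves the road when N → 0, giving v_max = √(g r) = √(10.0 × 344) = 58.65 m/s.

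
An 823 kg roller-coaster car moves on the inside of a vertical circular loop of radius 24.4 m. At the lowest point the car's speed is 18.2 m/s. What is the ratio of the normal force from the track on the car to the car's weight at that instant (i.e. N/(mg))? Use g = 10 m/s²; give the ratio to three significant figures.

At the bottom, N − mg = mv²/r, so N = m(v²/r + g) and N/(mg) = v²/(rg) + 1 = (18.2)²/(24.4 × 10.0) + 1 = 1.358 + 1 = 2.358.

2.36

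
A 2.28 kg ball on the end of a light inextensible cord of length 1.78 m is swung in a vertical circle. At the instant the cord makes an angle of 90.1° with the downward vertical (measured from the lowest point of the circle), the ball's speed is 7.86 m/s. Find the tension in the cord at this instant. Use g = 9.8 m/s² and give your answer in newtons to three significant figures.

79.1 N

Take the radial direction toward the centre of the circle as positive. The component of the weight along the string toward the centre is −mg cos φ (φ measured from the bottom), so Newton's second law along the string gives T − mg cos φ = m v²/r.
cos 90.1° = -0.001745, so T = m(v²/r + g cos φ) = 2.28 × ((7.86)²/1.78 + 9.8 × -0.001745) = 2.28 × (34.71 + (-0.01710)) = 2.28 × 34.69 = 79.09 N.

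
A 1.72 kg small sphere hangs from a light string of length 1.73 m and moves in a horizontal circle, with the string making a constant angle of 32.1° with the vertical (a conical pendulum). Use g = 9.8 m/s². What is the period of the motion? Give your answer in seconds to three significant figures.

2.43 s

r = L sinθ = 0.9193 m. From T sinθ = mω²r and T cosθ = mg: tanθ = ω²r/g, so ω² = g tanθ / r = g/(L cosθ).
ω = √(g/(L cosθ)) = √(9.8/(1.73 × 0.8471)) = √6.687 = 2.586 rad/s.
Period = 2π/ω = 2.430 s.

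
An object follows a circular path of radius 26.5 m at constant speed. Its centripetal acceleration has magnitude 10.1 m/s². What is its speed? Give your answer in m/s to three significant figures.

a_c = v²/r ⇒ v = √(a_c · r) = √(10.1 × 26.5) = √267.6 = 16.36 m/s.

16.4 m/s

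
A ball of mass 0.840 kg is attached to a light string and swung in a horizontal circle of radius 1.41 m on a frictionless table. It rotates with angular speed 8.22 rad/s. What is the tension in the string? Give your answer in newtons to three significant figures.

v = ωr = 8.22 × 1.41 = 11.59 m/s.
The tension is the only horizontal force, so it supplies the full centripetal force: T = m v²/r = 0.840 × (11.59)²/1.41 = 0.840 × 134.3/1.41 = 80.03 N.

80.0 N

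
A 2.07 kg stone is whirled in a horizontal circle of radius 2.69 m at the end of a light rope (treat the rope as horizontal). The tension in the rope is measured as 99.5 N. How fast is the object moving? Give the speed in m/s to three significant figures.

T = m v²/r ⇒ v = √(T r / m) = √(99.5 × 2.69 / 2.07) = √129.3 = 11.37 m/s.

11.4 m/s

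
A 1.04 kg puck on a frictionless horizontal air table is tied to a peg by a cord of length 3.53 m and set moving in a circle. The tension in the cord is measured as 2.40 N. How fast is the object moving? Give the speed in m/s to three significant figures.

2.85 m/s

T = m v²/r ⇒ v = √(T r / m) = √(2.40 × 3.53 / 1.04) = √8.146 = 2.854 m/s.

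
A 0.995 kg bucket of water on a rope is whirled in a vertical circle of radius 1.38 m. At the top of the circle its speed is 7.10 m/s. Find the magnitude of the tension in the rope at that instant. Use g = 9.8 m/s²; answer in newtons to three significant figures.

At the top, both T and the weight mg point inward (toward the centre), so T + mg = mv²/r.
T = m(v²/r − g) = 0.995 × ((7.10)²/1.38 − 9.8) = 0.995 × (36.53 − 9.8) = 0.995 × 26.73 = 26.60 N.

26.6 N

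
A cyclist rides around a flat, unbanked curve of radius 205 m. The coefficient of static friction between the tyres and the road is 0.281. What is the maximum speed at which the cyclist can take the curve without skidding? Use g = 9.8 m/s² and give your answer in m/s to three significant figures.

Friction provides the centripetal force on a flat curve. At maximum speed it is at its limiting value: μ_s m g = m v²/r.
Mass cancels: v_max = √(μ_s g r) = √(0.281 × 9.8 × 205) = √564.5 = 23.76 m/s.

23.8 m/s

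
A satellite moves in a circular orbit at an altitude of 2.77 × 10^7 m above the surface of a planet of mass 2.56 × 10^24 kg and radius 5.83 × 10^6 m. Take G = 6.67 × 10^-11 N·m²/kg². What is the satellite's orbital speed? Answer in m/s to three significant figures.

Orbital radius r = R + h = 5.83 × 10^6 + 2.77 × 10^7 = 3.353 × 10^7 m.
Gravity supplies the centripetal force: G M m / r² = m v² / r, so v = √(GM/r).
v = √(6.67 × 10^-11 × 2.56 × 10^24 / 3.353 × 10^7) = √(5.093 × 10^6) = 2257 m/s.

2260 m/s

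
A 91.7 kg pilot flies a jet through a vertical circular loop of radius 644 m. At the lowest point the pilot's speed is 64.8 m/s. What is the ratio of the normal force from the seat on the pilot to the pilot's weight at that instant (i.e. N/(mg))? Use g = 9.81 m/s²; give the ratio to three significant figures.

1.66

At the bottom, N − mg = mv²/r, so N = m(v²/r + g) and N/(mg) = v²/(rg) + 1 = (64.8)²/(644 × 9.81) + 1 = 0.6647 + 1 = 1.665.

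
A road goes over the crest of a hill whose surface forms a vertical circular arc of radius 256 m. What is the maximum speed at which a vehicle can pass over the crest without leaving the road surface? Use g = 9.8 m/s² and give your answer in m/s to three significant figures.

At the crest the centre of the circle is below the vehicle, so the net downward (centripetal) force is mg − N = mv²/r.
The vehicle leaves the road when N → 0, giving v_max = √(g r) = √(9.8 × 256) = 50.09 m/s.

50.1 m/s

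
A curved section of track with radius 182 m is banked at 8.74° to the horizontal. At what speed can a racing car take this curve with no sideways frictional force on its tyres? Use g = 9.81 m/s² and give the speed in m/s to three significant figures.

16.6 m/s

On a frictionless banked curve, N sinθ = mv²/r and N cosθ = mg, so tanθ = v²/(rg).
v = √(r g tanθ) = √(182 × 9.81 × tan 8.74°) = √(182 × 9.81 × 0.1537) = √274.5 = 16.57 m/s.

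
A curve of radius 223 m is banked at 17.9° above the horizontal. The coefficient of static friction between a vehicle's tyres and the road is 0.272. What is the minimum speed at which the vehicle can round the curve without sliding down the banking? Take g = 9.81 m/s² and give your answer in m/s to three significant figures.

10.1 m/s

At the minimum speed, friction acts up the slope at its limiting value f = μN. Radially (horizontal, toward centre): N sinθ − μN cosθ = mv²/r. Vertically: N cosθ + μN sinθ = mg.
Dividing: v² = r g (sinθ − μcosθ)/(cosθ + μsinθ).
sinθ − μcosθ = 0.3074 − 0.272×0.9516 = 0.04852; cosθ + μsinθ = 0.9516 + 0.272×0.3074 = 1.035.
v² = 223 × 9.81 × 0.04852/1.035 = 102.5 m²/s², so v = 10.13 m/s.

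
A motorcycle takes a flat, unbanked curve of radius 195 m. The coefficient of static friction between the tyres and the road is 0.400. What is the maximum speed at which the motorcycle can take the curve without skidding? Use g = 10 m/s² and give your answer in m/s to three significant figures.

The only inward force on a level bend is static friction, so at the limit f_s = μ_s N = μ_s m g = m v²/r.
Mass cancels: v_max = √(μ_s g r) = √(0.400 × 10.0 × 195) = √780.0 = 27.93 m/s.

27.9 m/s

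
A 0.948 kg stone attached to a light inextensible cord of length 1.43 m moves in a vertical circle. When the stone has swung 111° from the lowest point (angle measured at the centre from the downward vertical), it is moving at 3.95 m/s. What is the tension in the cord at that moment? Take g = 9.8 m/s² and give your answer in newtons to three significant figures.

Take the radial direction toward the centre of the circle as positive. The component of the weight along the string toward the centre is −mg cos φ (φ measured from the bottom), so Newton's second law along the string gives T − mg cos φ = m v²/r.
cos 111° = -0.3584, so T = m(v²/r + g cos φ) = 0.948 × ((3.95)²/1.43 + 9.8 × -0.3584) = 0.948 × (10.91 + (-3.512)) = 0.948 × 7.399 = 7.014 N.

7.01 N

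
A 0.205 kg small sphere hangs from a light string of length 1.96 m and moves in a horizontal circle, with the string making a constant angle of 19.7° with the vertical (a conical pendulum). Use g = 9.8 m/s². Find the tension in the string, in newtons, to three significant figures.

2.13 N

Vertically the bob has no acceleration, so T cosθ = mg.
T = mg/cosθ = 0.205 × 9.8 / cos 19.7° = 2.009/0.9415 = 2.134 N.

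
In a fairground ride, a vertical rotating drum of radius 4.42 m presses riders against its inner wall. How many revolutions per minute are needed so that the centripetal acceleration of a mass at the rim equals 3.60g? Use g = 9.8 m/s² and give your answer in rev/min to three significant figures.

27.0 rev/min

Require ω²r = 3.60g, so ω = √(3.60 × 9.8/4.42) = 2.825 rad/s.
In rev/min: ω × 60/(2π) = 2.825 × 60/(2π) = 26.98 rev/min.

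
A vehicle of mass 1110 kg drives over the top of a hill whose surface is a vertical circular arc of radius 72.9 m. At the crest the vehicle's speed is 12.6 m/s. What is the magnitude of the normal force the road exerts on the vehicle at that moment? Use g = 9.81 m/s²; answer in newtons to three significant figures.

8470 N

At the crest the centripetal acceleration points downward (toward the centre of the arc), so mg − N = mv²/r.
N = m(g − v²/r) = 1110 × (9.81 − (12.6)²/72.9) = 1110 × (9.81 − 2.178) = 1110 × 7.632 = 8472 N.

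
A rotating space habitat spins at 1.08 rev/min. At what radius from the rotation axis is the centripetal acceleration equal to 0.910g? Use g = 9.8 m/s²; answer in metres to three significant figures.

697 m

ω = 1.08 rev/min × 2π/60 = 0.1131 rad/s.
a_c = ω²r = 0.910g ⇒ r = 0.910 × 9.8 / (0.1131)² = 8.918/0.01279 = 697.2 m.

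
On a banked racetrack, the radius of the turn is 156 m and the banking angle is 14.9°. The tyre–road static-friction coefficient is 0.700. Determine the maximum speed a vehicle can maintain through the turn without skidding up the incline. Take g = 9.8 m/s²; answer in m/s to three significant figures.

42.6 m/s

At the maximum speed, friction acts down the slope at its limiting value f = μN. Radially (horizontal, toward centre): N sinθ + μN cosθ = mv²/r. Vertically: N cosθ − μN sinθ = mg.
Dividing: v² = r g (sinθ + μcosθ)/(cosθ − μsinθ).
sinθ + μcosθ = 0.2571 + 0.700×0.9664 = 0.9336; cosθ − μsinθ = 0.9664 − 0.700×0.2571 = 0.7864.
v² = 156 × 9.8 × 0.9336/0.7864 = 1815 m²/s², so v = 42.60 m/s.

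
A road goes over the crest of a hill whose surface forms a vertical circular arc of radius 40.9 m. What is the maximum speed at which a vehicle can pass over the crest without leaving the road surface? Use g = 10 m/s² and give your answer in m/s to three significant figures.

20.2 m/s

At the crest the centre of the circle is below the vehicle, so the net downward (centripetal) force is mg − N = mv²/r.
The vehicle leaves the road when N → 0, giving v_max = √(g r) = √(10.0 × 40.9) = 20.22 m/s.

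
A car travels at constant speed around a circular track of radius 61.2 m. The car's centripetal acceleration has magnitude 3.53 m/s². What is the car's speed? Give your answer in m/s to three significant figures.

a_c = v²/r ⇒ v = √(a_c · r) = √(3.53 × 61.2) = √216.0 = 14.70 m/s.

14.7 m/s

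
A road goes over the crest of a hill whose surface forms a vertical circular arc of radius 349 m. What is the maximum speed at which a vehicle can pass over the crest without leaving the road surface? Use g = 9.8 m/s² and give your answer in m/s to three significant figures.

58.5 m/s

At the crest the centre of the circle is below the vehicle, so the net downward (centripetal) force is mg − N = mv²/r.
The vehicle leaves the road when N → 0, giving v_max = √(g r) = √(9.8 × 349) = 58.48 m/s.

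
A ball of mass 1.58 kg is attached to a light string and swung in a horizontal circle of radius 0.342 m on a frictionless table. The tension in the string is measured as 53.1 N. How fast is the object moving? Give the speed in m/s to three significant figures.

T = m v²/r ⇒ v = √(T r / m) = √(53.1 × 0.342 / 1.58) = √11.49 = 3.390 m/s.

3.39 m/s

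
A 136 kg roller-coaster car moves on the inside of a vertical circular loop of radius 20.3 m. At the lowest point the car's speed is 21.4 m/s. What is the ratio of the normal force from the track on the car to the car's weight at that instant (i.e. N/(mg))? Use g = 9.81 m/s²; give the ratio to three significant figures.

At the bottom, N − mg = mv²/r, so N = m(v²/r + g) and N/(mg) = v²/(rg) + 1 = (21.4)²/(20.3 × 9.81) + 1 = 2.300 + 1 = 3.300.

3.30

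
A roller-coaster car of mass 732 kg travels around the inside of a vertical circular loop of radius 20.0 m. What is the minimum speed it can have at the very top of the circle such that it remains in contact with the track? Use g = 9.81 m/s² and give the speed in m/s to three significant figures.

14.0 m/s

At the top, both weight mg and N point toward the centre: N + mg = mv²/r.
At minimum speed N → 0, so mg = mv_min²/r ⇒ v_min = √(g r) = √(9.81 × 20.0) = 14.01 m/s.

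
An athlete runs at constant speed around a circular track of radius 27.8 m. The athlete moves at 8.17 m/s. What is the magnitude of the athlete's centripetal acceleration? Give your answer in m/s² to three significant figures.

a_c = v²/r = (8.170)²/27.8 = 66.75/27.8 = 2.401 m/s².

2.40 m/s²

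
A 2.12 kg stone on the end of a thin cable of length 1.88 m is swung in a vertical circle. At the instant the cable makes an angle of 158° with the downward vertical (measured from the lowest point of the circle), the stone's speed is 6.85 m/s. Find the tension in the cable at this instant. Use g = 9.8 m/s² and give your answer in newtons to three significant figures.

Take the radial direction toward the centre of the circle as positive. The component of the weight along the string toward the centre is −mg cos φ (φ measured from the bottom), so Newton's second law along the string gives T − mg cos φ = m v²/r.
cos 158° = -0.9272, so T = m(v²/r + g cos φ) = 2.12 × ((6.85)²/1.88 + 9.8 × -0.9272) = 2.12 × (24.96 + (-9.086)) = 2.12 × 15.87 = 33.65 N.

33.6 N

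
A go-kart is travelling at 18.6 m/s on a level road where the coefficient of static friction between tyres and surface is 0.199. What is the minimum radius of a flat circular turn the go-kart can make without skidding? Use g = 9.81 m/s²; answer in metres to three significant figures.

At the limit, μ_s m g = m v²/r, so r_min = v²/(μ_s g) = (18.6)²/(0.199 × 9.81) = 346.0/1.952 = 177.2 m.

177 m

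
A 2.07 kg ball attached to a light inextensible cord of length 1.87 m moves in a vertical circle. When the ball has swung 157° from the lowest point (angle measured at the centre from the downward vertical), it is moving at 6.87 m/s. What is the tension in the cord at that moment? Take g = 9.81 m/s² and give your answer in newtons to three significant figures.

33.6 N

Take the radial direction toward the centre of the circle as positive. The component of the weight along the string toward the centre is −mg cos φ (φ measured from the bottom), so Newton's second law along the string gives T − mg cos φ = m v²/r.
cos 157° = -0.9205, so T = m(v²/r + g cos φ) = 2.07 × ((6.87)²/1.87 + 9.81 × -0.9205) = 2.07 × (25.24 + (-9.030)) = 2.07 × 16.21 = 33.55 N.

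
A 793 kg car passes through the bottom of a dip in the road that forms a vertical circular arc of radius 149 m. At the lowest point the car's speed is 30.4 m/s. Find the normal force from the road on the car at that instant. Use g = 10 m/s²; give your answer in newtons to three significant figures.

12800 N

At the lowest point, N points up (toward the centre) and the weight mg points down (away from the centre), so the net inward force is N − mg = mv²/r.
N = m(v²/r + g) = 793 × ((30.4)²/149 + 10.0) = 793 × (6.202 + 10.0) = 793 × 16.20 = 12850 N.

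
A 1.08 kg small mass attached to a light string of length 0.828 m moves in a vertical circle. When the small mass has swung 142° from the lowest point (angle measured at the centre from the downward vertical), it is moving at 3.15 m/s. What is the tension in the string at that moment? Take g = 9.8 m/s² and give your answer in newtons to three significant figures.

Take the radial direction toward the centre of the circle as positive. The component of the weight along the string toward the centre is −mg cos φ (φ measured from the bottom), so Newton's second law along the string gives T − mg cos φ = m v²/r.
cos 142° = -0.7880, so T = m(v²/r + g cos φ) = 1.08 × ((3.15)²/0.828 + 9.8 × -0.7880) = 1.08 × (11.98 + (-7.723)) = 1.08 × 4.261 = 4.602 N.

4.60 N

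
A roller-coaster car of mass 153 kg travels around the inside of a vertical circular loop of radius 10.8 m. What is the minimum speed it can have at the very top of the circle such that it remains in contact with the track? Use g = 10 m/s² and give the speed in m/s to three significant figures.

10.4 m/s

At the top, both weight mg and N point toward the centre: N + mg = mv²/r.
At minimum speed N → 0, so mg = mv_min²/r ⇒ v_min = √(g r) = √(10.0 × 10.8) = 10.39 m/s.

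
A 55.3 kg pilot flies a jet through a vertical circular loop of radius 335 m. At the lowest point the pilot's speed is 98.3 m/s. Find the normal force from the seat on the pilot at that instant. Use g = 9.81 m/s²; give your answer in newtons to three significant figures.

2140 N

At the lowest point, N points up (toward the centre) and the weight mg points down (away from the centre), so the net inward force is N − mg = mv²/r.
N = m(v²/r + g) = 55.3 × ((98.3)²/335 + 9.81) = 55.3 × (28.84 + 9.81) = 55.3 × 38.65 = 2138 N.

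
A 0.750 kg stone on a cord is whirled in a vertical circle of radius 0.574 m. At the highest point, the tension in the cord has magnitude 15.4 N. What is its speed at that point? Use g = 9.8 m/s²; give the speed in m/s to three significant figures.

At the top, T + mg = mv²/r, so v = √(r(T/m + g)) = √(0.574 × (15.4/0.750 + 9.8)) = √(0.574 × 30.33) = √17.41 = 4.173 m/s.

4.17 m/s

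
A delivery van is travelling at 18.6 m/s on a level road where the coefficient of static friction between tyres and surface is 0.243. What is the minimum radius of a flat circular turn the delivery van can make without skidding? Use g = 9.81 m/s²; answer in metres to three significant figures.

At the limit, μ_s m g = m v²/r, so r_min = v²/(μ_s g) = (18.6)²/(0.243 × 9.81) = 346.0/2.384 = 145.1 m.

145 m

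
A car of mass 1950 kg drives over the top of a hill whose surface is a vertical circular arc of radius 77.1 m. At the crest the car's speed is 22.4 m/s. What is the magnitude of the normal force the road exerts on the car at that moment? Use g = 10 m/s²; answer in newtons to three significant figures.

6810 N

At the crest the centripetal acceleration points downward (toward the centre of the arc), so mg − N = mv²/r.
N = m(g − v²/r) = 1950 × (10.0 − (22.4)²/77.1) = 1950 × (10.0 − 6.508) = 1950 × 3.492 = 6810 N.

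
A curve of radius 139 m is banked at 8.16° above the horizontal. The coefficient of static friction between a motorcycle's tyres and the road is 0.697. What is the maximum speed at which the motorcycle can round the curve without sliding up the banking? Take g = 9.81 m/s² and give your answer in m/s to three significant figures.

At the maximum speed, friction acts down the slope at its limiting value f = μN. Radially (horizontal, toward centre): N sinθ + μN cosθ = mv²/r. Vertically: N cosθ − μN sinθ = mg.
Dividing: v² = r g (sinθ + μcosθ)/(cosθ − μsinθ).
sinθ + μcosθ = 0.1419 + 0.697×0.9899 = 0.8319; cosθ − μsinθ = 0.9899 − 0.697×0.1419 = 0.8909.
v² = 139 × 9.81 × 0.8319/0.8909 = 1273 m²/s², so v = 35.68 m/s.

35.7 m/s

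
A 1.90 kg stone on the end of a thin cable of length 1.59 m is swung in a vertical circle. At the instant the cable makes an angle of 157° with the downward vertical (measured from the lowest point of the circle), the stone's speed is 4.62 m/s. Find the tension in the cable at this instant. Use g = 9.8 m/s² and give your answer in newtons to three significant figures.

8.37 N

Take the radial direction toward the centre of the circle as positive. The component of the weight along the string toward the centre is −mg cos φ (φ measured from the bottom), so Newton's second law along the string gives T − mg cos φ = m v²/r.
cos 157° = -0.9205, so T = m(v²/r + g cos φ) = 1.90 × ((4.62)²/1.59 + 9.8 × -0.9205) = 1.90 × (13.42 + (-9.021)) = 1.90 × 4.403 = 8.366 N.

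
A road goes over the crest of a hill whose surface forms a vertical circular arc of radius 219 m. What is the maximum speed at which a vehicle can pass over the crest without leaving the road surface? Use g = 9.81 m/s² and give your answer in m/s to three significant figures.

46.4 m/s

At the crest the centre of the circle is below the vehicle, so the net downward (centripetal) force is mg − N = mv²/r.
The vehicle leaves the road when N → 0, giving v_max = √(g r) = √(9.81 × 219) = 46.35 m/s.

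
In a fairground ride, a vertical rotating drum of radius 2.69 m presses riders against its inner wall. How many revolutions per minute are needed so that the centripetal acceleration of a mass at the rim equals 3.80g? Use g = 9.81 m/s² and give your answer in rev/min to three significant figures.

35.5 rev/min

Require ω²r = 3.80g, so ω = √(3.80 × 9.81/2.69) = 3.723 rad/s.
In rev/min: ω × 60/(2π) = 3.723 × 60/(2π) = 35.55 rev/min.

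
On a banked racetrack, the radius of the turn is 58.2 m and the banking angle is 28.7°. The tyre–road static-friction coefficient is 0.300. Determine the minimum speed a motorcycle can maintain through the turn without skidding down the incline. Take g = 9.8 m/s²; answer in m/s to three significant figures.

11.0 m/s

At the minimum speed, friction acts up the slope at its limiting value f = μN. Radially (horizontal, toward centre): N sinθ − μN cosθ = mv²/r. Vertically: N cosθ + μN sinθ = mg.
Dividing: v² = r g (sinθ − μcosθ)/(cosθ + μsinθ).
sinθ − μcosθ = 0.4802 − 0.300×0.8771 = 0.2171; cosθ + μsinθ = 0.8771 + 0.300×0.4802 = 1.021.
v² = 58.2 × 9.8 × 0.2171/1.021 = 121.2 m²/s², so v = 11.01 m/s.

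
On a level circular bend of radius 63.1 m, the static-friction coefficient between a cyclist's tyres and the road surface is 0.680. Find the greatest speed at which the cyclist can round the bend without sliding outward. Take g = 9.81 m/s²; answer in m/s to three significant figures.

Friction provides the centripetal force on a flat curve. At maximum speed it is at its limiting value: μ_s m g = m v²/r.
Mass cancels: v_max = √(μ_s g r) = √(0.680 × 9.81 × 63.1) = √420.9 = 20.52 m/s.

20.5 m/s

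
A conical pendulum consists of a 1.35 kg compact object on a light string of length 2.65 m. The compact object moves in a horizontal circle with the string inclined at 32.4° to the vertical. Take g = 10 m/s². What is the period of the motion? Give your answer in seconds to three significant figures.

r = L sinθ = 1.420 m. From T sinθ = mω²r and T cosθ = mg: tanθ = ω²r/g, so ω² = g tanθ / r = g/(L cosθ).
ω = √(g/(L cosθ)) = √(10.0/(2.65 × 0.8443)) = √4.469 = 2.114 rad/s.
Period = 2π/ω = 2.972 s.

2.97 s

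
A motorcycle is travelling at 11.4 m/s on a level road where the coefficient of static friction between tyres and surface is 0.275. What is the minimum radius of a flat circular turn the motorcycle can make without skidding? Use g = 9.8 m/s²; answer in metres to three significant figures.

At the limit, μ_s m g = m v²/r, so r_min = v²/(μ_s g) = (11.4)²/(0.275 × 9.8) = 130.0/2.695 = 48.22 m.

48.2 m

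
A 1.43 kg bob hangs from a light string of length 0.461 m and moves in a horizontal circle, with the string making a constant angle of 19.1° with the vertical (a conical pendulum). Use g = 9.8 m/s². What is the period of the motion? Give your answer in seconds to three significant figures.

1.32 s

r = L sinθ = 0.1508 m. From T sinθ = mω²r and T cosθ = mg: tanθ = ω²r/g, so ω² = g tanθ / r = g/(L cosθ).
ω = √(g/(L cosθ)) = √(9.8/(0.461 × 0.9449)) = √22.50 = 4.743 rad/s.
Period = 2π/ω = 1.325 s.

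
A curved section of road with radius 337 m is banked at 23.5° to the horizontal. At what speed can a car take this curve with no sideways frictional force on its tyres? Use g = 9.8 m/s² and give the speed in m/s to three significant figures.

On a frictionless banked curve, N sinθ = mv²/r and N cosθ = mg, so tanθ = v²/(rg).
v = √(r g tanθ) = √(337 × 9.8 × tan 23.5°) = √(337 × 9.8 × 0.4348) = √1436 = 37.89 m/s.

37.9 m/s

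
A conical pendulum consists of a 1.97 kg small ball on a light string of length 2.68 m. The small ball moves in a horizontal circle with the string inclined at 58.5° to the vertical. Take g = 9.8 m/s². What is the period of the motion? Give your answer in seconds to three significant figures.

2.38 s

r = L sinθ = 2.285 m. From T sinθ = mω²r and T cosθ = mg: tanθ = ω²r/g, so ω² = g tanθ / r = g/(L cosθ).
ω = √(g/(L cosθ)) = √(9.8/(2.68 × 0.5225)) = √6.999 = 2.645 rad/s.
Period = 2π/ω = 2.375 s.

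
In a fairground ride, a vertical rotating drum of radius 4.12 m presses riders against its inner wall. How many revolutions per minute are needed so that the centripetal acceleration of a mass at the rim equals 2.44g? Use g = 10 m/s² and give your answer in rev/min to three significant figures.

Require ω²r = 2.44g, so ω = √(2.44 × 10.0/4.12) = 2.434 rad/s.
In rev/min: ω × 60/(2π) = 2.434 × 60/(2π) = 23.24 rev/min.

23.2 rev/min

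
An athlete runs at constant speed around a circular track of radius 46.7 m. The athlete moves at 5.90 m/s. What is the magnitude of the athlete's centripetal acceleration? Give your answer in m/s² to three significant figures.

a_c = v²/r = (5.900)²/46.7 = 34.81/46.7 = 0.7454 m/s².

0.745 m/s²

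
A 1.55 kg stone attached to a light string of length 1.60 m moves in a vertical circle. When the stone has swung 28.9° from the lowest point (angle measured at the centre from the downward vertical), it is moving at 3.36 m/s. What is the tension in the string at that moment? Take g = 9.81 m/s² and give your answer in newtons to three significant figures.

24.2 N

Take the radial direction toward the centre of the circle as positive. The component of the weight along the string toward the centre is −mg cos φ (φ measured from the bottom), so Newton's second law along the string gives T − mg cos φ = m v²/r.
cos 28.9° = 0.8755, so T = m(v²/r + g cos φ) = 1.55 × ((3.36)²/1.60 + 9.81 × 0.8755) = 1.55 × (7.056 + (8.588)) = 1.55 × 15.64 = 24.25 N.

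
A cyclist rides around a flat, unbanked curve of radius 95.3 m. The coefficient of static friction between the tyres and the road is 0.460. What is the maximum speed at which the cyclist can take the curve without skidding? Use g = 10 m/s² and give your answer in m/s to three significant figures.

20.9 m/s

On a flat curve, static friction is the only horizontal force, so it must supply the full centripetal force: μ_s m g = m v²/r.
Mass cancels: v_max = √(μ_s g r) = √(0.460 × 10.0 × 95.3) = √438.4 = 20.94 m/s.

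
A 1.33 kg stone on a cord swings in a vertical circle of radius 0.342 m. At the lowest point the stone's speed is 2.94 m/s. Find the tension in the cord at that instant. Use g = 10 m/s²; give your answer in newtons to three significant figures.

46.9 N

At the lowest point, T points up (toward the centre) and the weight mg points down (away from the centre), so the net inward force is T − mg = mv²/r.
T = m(v²/r + g) = 1.33 × ((2.94)²/0.342 + 10.0) = 1.33 × (25.27 + 10.0) = 1.33 × 35.27 = 46.91 N.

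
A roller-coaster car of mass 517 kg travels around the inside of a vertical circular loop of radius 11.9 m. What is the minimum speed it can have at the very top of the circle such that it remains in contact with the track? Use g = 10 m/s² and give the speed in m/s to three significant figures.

At the top, both weight mg and N point toward the centre: N + mg = mv²/r.
At minimum speed N → 0, so mg = mv_min²/r ⇒ v_min = √(g r) = √(10.0 × 11.9) = 10.91 m/s.

10.9 m/s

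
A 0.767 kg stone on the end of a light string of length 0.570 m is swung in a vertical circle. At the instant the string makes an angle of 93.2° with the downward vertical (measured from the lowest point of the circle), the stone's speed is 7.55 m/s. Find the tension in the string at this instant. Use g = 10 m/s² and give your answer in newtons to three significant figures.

76.3 N

Take the radial direction toward the centre of the circle as positive. The component of the weight along the string toward the centre is −mg cos φ (φ measured from the bottom), so Newton's second law along the string gives T − mg cos φ = m v²/r.
cos 93.2° = -0.05582, so T = m(v²/r + g cos φ) = 0.767 × ((7.55)²/0.570 + 10.0 × -0.05582) = 0.767 × (100.0 + (-0.5582)) = 0.767 × 99.45 = 76.28 N.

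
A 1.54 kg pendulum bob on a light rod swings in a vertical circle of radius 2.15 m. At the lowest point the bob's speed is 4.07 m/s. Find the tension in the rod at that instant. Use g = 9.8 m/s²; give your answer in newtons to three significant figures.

At the lowest point, T points up (toward the centre) and the weight mg points down (away from the centre), so the net inward force is T − mg = mv²/r.
T = m(v²/r + g) = 1.54 × ((4.07)²/2.15 + 9.8) = 1.54 × (7.705 + 9.8) = 1.54 × 17.50 = 26.96 N.

27.0 N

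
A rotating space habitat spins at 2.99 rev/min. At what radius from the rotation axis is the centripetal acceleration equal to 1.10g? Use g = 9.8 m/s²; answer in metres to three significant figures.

ω = 2.99 rev/min × 2π/60 = 0.3131 rad/s.
a_c = ω²r = 1.10g ⇒ r = 1.10 × 9.8 / (0.3131)² = 10.78/0.09804 = 110.0 m.

110 m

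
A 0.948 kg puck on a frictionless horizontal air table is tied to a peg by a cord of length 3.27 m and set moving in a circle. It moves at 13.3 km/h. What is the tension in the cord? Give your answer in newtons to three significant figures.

3.96 N

v = 13.3 km/h = 13.3/3.6 = 3.694 m/s.
The tension is the only horizontal force, so it supplies the full centripetal force: T = m v²/r = 0.948 × (3.694)²/3.27 = 0.948 × 13.65/3.27 = 3.957 N.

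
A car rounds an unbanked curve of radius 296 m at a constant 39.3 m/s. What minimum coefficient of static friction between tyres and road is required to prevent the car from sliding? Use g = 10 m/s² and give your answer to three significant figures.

0.522

Friction provides the centripetal force: μ_s m g = m v²/r, so μ_s = v²/(g r) = (39.30)²/(10.0 × 296) = 1544/2960 = 0.5218.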